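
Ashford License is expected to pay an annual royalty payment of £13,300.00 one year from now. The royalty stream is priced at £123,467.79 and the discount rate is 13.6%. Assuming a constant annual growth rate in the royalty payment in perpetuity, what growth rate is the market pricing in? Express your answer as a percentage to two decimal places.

2.83%

P = D₁/(r−g) ⇒ g = r − D₁/P = 0.136 − £13,300.00/£123,467.79 = 0.028280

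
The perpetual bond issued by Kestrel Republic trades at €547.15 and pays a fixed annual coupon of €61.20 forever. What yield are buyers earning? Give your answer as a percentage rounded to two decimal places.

P = C/r ⇒ r = C/P = €61.20/€547.15 = 0.111852

11.19%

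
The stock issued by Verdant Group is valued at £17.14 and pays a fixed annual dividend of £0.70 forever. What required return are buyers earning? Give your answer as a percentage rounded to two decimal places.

P = C/r ⇒ r = C/P = £0.70/£17.14 = 0.040840

4.08%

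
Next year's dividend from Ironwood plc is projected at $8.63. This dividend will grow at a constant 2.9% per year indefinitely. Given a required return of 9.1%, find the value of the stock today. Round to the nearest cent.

Growing perpetuity: P = D₁ / (r − g) = $8.6300 / (0.091 − 0.029) = $139.19

$139.19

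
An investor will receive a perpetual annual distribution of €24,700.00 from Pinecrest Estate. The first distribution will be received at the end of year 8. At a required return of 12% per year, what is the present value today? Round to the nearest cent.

€93108.55

Value at end of year 7: C / r = €24,700.00 / 0.12 = €205,833.3333
Discount to today: PV = €205,833.3333 / (1 + 0.12)^7 = €205,833.3333 / 2.210681 = €93,108.55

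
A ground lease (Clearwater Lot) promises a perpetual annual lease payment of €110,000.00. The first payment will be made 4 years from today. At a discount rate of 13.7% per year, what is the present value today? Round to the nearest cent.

Value at end of year 3: C / r = €110,000.00 / 0.137 = €802,919.7080
Discount to today: PV = €802,919.7080 / (1 + 0.137)^3 = €802,919.7080 / 1.469878 = €546,249.09

€546249.09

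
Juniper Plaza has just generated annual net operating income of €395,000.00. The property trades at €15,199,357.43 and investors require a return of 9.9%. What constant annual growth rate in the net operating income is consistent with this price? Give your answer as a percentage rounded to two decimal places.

P = D₀(1+g)/(r−g) ⇒ P(r−g) = D₀(1+g) ⇒ g(P+D₀) = P·r − D₀
g = (P·r − D₀)/(P + D₀) = (€15,199,357.43×0.099 − €395,000.00) / (€15,199,357.43 + €395,000.00) = 0.071163

7.12%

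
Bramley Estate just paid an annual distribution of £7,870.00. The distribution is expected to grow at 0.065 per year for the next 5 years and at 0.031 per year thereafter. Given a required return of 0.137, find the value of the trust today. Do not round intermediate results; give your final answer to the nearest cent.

£87668.12

D_1 = 8381.55000
D_2 = 8926.35075
D_3 = 9506.56355
D_4 = 10124.49018
D_5 = 10782.58204
Terminal value at year 5: TV = D_5×(1+g_2)/(r−g_2) = 11116.84208/0.106 = 104875.86872
P_0 = D_1/(1+r)^1 + D_2/(1+r)^2 + D_3/(1+r)^3 + D_4/(1+r)^4 + D_5/(1+r)^5 + TV/(1+r)^5
    = 7371.63588 + 6904.83045 + 6467.58525 + 6058.02840 + 5674.40655 + 55191.63347 = 87668.11999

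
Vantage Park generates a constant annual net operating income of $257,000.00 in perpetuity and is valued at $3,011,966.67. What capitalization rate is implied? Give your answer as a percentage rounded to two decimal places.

P = C/r ⇒ r = C/P = $257,000.00/$3,011,966.67 = 0.085326

8.53%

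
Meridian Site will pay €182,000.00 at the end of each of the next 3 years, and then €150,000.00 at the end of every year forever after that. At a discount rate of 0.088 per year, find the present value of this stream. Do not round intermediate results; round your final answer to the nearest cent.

PV of 3-year annuity: €182,000.00 × [1 − (1+0.088)^−3] / 0.088 = 462342.71241
Perpetuity value at year 3: €150,000.00 / 0.088 = 1704545.45455
PV of perpetuity: 1704545.45455 / (1+0.088)^3 = 1323493.76849
Total PV = 462342.71241 + 1323493.76849 = 1785836.48090

€1785836.48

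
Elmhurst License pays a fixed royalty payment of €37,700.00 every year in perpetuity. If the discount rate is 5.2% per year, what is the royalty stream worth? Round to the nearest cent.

Level perpetuity: PV = C / r = €37,700.00 / 0.052 = €725,000.00

€725000.00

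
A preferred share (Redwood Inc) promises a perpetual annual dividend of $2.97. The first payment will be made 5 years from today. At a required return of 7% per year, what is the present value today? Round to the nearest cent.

Value at end of year 4: C / r = $2.97 / 0.07 = $42.4286
Discount to today: PV = $42.4286 / (1 + 0.07)^4 = $42.4286 / 1.310796 = $32.37

$32.37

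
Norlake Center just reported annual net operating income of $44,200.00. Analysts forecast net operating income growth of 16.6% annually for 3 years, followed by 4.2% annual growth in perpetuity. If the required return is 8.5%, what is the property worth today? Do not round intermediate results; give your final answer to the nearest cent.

D_1 = 51537.20000
D_2 = 60092.37520
D_3 = 70067.70948
Terminal value at year 3: TV = D_3×(1+g_2)/(r−g_2) = 73010.55328/0.043 = 1697919.84376
P_0 = D_1/(1+r)^1 + D_2/(1+r)^2 + D_3/(1+r)^3 + TV/(1+r)^3
    = 47499.72350 + 51045.78581 + 54856.57719 + 1329315.19616 = 1482717.28267

$1482717.28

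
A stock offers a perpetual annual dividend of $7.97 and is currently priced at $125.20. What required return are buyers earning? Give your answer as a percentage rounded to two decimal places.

6.37%

P = C/r ⇒ r = C/P = $7.97/$125.20 = 0.063658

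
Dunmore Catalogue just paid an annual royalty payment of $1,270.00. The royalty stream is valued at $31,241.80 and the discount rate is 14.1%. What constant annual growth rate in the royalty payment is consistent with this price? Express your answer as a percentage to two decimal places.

P = D₀(1+g)/(r−g) ⇒ P(r−g) = D₀(1+g) ⇒ g(P+D₀) = P·r − D₀
g = (P·r − D₀)/(P + D₀) = ($31,241.80×0.141 − $1,270.00) / ($31,241.80 + $1,270.00) = 0.096429

9.64%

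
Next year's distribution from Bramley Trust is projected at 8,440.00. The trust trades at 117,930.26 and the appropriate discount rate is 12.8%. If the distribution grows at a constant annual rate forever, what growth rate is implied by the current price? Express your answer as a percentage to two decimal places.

5.64%

P = D₁/(r−g) ⇒ g = r − D₁/P = 0.128 − 8,440.00/117,930.26 = 0.056432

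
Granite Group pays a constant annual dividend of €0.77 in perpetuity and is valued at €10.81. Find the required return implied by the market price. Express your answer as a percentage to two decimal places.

7.12%

P = C/r ⇒ r = C/P = €0.77/€10.81 = 0.071230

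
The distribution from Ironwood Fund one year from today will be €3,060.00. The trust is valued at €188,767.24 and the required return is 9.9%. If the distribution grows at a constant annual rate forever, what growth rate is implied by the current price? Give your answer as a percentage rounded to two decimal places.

8.28%

P = D₁/(r−g) ⇒ g = r − D₁/P = 0.099 − €3,060.00/€188,767.24 = 0.082790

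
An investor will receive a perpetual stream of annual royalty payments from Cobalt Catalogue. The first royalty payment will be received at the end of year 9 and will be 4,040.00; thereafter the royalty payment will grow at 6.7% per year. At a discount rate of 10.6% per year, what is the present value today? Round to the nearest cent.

46267.47

Value at end of year 8: C₁ / (r − g) = 4,040.00 / (0.106 − 0.067) = 103,589.7436
Discount to today: PV = 103,589.7436 / (1 + 0.106)^8 = 103,589.7436 / 2.238933 = 46,267.47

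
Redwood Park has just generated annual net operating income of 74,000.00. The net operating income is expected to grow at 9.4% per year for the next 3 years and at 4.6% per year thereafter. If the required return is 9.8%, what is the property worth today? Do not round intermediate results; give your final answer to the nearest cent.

D_1 = 80956.00000
D_2 = 88565.86400
D_3 = 96891.05522
Terminal value at year 3: TV = D_3×(1+g_2)/(r−g_2) = 101348.04376/0.052 = 1949000.84146
P_0 = D_1/(1+r)^1 + D_2/(1+r)^2 + D_3/(1+r)^3 + TV/(1+r)^3
    = 73730.41894 + 73461.81997 + 73194.19949 + 1472329.47444 = 1692715.91284

1692715.91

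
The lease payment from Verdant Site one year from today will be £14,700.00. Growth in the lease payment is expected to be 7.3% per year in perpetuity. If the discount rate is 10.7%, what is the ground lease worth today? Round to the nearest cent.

Growing perpetuity: P = D₁ / (r − g) = £14,700.0000 / (0.107 − 0.073) = £432,352.94

£432352.94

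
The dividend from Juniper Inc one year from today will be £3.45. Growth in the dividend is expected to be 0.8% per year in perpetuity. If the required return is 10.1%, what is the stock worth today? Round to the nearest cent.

Growing perpetuity: P = D₁ / (r − g) = £3.4500 / (0.101 − 0.008) = £37.10

£37.10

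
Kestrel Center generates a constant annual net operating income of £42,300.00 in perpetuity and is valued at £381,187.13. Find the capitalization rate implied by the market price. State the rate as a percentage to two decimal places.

P = C/r ⇒ r = C/P = £42,300.00/£381,187.13 = 0.110969

11.10%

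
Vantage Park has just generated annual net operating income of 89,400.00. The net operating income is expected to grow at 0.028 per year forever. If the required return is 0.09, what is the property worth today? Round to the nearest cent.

D₁ = D₀ × (1 + g) = 89,400.00 × 1.028 = 91,903.2000
Growing perpetuity: P = D₁ / (r − g) = 91,903.2000 / (0.09 − 0.028) = 1,482,309.68

1482309.68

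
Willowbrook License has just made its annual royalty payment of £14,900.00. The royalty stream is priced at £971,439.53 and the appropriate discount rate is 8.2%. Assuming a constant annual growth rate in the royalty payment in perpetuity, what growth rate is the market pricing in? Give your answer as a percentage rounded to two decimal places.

6.57%

P = D₀(1+g)/(r−g) ⇒ P(r−g) = D₀(1+g) ⇒ g(P+D₀) = P·r − D₀
g = (P·r − D₀)/(P + D₀) = (£971,439.53×0.082 − £14,900.00) / (£971,439.53 + £14,900.00) = 0.065655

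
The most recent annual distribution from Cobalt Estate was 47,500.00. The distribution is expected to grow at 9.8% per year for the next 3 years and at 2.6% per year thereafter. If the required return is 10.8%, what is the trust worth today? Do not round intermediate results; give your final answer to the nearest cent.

D_1 = 52155.00000
D_2 = 57266.19000
D_3 = 62878.27662
Terminal value at year 3: TV = D_3×(1+g_2)/(r−g_2) = 64513.11181/0.082 = 786745.26600
P_0 = D_1/(1+r)^1 + D_2/(1+r)^2 + D_3/(1+r)^3 + TV/(1+r)^3
    = 47071.29964 + 46646.46841 + 46225.47141 + 578382.11785 = 718325.35732

718325.36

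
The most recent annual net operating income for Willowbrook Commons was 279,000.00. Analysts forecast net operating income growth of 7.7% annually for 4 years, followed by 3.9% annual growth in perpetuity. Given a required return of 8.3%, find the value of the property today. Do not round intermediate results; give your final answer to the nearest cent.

D_1 = 300483.00000
D_2 = 323620.19100
D_3 = 348538.94571
D_4 = 375376.44453
Terminal value at year 4: TV = D_4×(1+g_2)/(r−g_2) = 390016.12586/0.044 = 8864002.86052
P_0 = D_1/(1+r)^1 + D_2/(1+r)^2 + D_3/(1+r)^3 + D_4/(1+r)^4 + TV/(1+r)^4
    = 277454.29363 + 275917.15073 + 274388.52385 + 272868.36583 + 6443414.36578 = 7544042.69982

7544042.70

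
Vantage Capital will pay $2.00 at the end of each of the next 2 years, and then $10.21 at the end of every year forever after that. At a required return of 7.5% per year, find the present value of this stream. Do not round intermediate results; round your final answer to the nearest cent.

PV of 2-year annuity: $2.00 × [1 − (1+0.075)^−2] / 0.075 = 3.59113
Perpetuity value at year 2: $10.21 / 0.075 = 136.13333
PV of perpetuity: 136.13333 / (1+0.075)^2 = 117.80061
Total PV = 3.59113 + 117.80061 = 121.39174

$121.39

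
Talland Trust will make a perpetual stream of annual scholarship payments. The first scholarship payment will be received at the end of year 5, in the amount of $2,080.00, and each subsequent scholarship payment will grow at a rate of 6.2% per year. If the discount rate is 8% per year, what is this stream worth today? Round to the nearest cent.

Value at end of year 4: C₁ / (r − g) = $2,080.00 / (0.08 − 0.062) = $115,555.5556
Discount to today: PV = $115,555.5556 / (1 + 0.08)^4 = $115,555.5556 / 1.360489 = $84,936.78

$84936.78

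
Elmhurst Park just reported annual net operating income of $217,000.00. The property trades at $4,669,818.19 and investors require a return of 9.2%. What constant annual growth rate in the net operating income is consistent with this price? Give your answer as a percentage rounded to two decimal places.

P = D₀(1+g)/(r−g) ⇒ P(r−g) = D₀(1+g) ⇒ g(P+D₀) = P·r − D₀
g = (P·r − D₀)/(P + D₀) = ($4,669,818.19×0.092 − $217,000.00) / ($4,669,818.19 + $217,000.00) = 0.043510

4.35%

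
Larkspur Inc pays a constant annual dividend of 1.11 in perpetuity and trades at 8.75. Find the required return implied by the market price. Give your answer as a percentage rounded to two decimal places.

P = C/r ⇒ r = C/P = 1.11/8.75 = 0.126857

12.69%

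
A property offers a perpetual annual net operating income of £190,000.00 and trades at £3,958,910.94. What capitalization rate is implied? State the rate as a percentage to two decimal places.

4.80%

P = C/r ⇒ r = C/P = £190,000.00/£3,958,910.94 = 0.047993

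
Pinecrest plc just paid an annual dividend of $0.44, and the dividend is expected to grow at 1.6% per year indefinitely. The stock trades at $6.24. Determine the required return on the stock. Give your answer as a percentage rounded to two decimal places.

8.76%

D₁ = $0.44 × 1.016 = $0.4470
P = D₁/(r − g) ⇒ r = D₁/P + g = $0.4470/$6.24 + 0.016 = 0.071641 + 0.016 = 0.087641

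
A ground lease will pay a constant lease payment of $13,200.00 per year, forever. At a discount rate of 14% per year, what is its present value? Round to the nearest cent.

$94285.71

Level perpetuity: PV = C / r = $13,200.00 / 0.14 = $94,285.71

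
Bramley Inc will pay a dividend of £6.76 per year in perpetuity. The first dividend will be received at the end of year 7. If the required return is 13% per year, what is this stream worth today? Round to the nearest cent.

£24.98

Value at end of year 6: C / r = £6.76 / 0.13 = £52.0000
Discount to today: PV = £52.0000 / (1 + 0.13)^6 = £52.0000 / 2.081952 = £24.98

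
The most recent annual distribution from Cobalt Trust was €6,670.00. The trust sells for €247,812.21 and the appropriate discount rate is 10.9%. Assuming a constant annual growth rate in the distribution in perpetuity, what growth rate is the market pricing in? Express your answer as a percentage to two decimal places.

7.99%

P = D₀(1+g)/(r−g) ⇒ P(r−g) = D₀(1+g) ⇒ g(P+D₀) = P·r − D₀
g = (P·r − D₀)/(P + D₀) = (€247,812.21×0.109 − €6,670.00) / (€247,812.21 + €6,670.00) = 0.079933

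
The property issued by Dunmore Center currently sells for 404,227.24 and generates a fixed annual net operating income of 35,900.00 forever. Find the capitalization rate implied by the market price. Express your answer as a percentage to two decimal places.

P = C/r ⇒ r = C/P = 35,900.00/404,227.24 = 0.088811

8.88%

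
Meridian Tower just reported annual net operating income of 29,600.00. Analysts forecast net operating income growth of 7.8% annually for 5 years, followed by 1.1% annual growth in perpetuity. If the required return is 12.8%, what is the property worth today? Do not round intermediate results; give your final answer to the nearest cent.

333338.74

D_1 = 31908.80000
D_2 = 34397.68640
D_3 = 37080.70594
D_4 = 39973.00100
D_5 = 43090.89508
Terminal value at year 5: TV = D_5×(1+g_2)/(r−g_2) = 43564.89493/0.117 = 372349.52929
P_0 = D_1/(1+r)^1 + D_2/(1+r)^2 + D_3/(1+r)^3 + D_4/(1+r)^4 + D_5/(1+r)^5 + TV/(1+r)^5
    = 28287.94326 + 27034.04507 + 25835.72747 + 24690.52678 + 23596.08854 + 203894.40609 = 333338.73720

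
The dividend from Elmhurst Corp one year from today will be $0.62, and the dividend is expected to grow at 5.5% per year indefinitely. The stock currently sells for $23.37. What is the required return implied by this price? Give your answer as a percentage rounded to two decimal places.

P = D₁/(r − g) ⇒ r = D₁/P + g = $0.6200/$23.37 + 0.055 = 0.026530 + 0.055 = 0.081530

8.15%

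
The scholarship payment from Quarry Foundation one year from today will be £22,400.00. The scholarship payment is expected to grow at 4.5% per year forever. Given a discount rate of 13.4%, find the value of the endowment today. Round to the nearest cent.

£251685.39

Growing perpetuity: P = D₁ / (r − g) = £22,400.0000 / (0.134 − 0.045) = £251,685.39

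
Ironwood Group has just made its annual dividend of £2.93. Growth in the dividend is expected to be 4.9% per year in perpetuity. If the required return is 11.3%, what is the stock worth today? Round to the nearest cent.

£48.02

D₁ = D₀ × (1 + g) = £2.93 × 1.049 = £3.0736
Growing perpetuity: P = D₁ / (r − g) = £3.0736 / (0.113 − 0.049) = £48.02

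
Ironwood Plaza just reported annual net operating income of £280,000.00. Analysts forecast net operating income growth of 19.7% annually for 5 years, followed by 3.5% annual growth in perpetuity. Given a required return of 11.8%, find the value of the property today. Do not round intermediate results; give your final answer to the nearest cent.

D_1 = 335160.00000
D_2 = 401186.52000
D_3 = 480220.26444
D_4 = 574823.65653
D_5 = 688063.91687
Terminal value at year 5: TV = D_5×(1+g_2)/(r−g_2) = 712146.15396/0.083 = 8580074.14413
P_0 = D_1/(1+r)^1 + D_2/(1+r)^2 + D_3/(1+r)^3 + D_4/(1+r)^4 + D_5/(1+r)^5 + TV/(1+r)^5
    = 299785.33095 + 320968.73090 + 343648.99006 + 367931.87934 + 393930.64362 + 4912267.66443 = 6638533.23930

£6638533.24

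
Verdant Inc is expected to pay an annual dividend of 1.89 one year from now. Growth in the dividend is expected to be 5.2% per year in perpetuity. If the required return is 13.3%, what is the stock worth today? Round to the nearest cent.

Growing perpetuity: P = D₁ / (r − g) = 1.8900 / (0.133 − 0.052) = 23.33

23.33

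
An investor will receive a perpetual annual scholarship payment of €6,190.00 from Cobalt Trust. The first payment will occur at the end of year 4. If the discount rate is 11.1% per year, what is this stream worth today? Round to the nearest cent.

Value at end of year 3: C / r = €6,190.00 / 0.111 = €55,765.7658
Discount to today: PV = €55,765.7658 / (1 + 0.111)^3 = €55,765.7658 / 1.371331 = €40,665.44

€40665.44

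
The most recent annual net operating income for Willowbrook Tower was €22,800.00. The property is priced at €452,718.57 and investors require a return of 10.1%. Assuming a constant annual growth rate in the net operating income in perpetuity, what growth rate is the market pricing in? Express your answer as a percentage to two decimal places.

P = D₀(1+g)/(r−g) ⇒ P(r−g) = D₀(1+g) ⇒ g(P+D₀) = P·r − D₀
g = (P·r − D₀)/(P + D₀) = (€452,718.57×0.101 − €22,800.00) / (€452,718.57 + €22,800.00) = 0.048210

4.82%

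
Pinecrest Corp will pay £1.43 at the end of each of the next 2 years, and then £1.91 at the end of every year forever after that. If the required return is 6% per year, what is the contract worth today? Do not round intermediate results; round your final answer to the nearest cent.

PV of 2-year annuity: £1.43 × [1 − (1+0.06)^−2] / 0.06 = 2.62175
Perpetuity value at year 2: £1.91 / 0.06 = 31.83333
PV of perpetuity: 31.83333 / (1+0.06)^2 = 28.33155
Total PV = 2.62175 + 28.33155 = 30.95330

£30.95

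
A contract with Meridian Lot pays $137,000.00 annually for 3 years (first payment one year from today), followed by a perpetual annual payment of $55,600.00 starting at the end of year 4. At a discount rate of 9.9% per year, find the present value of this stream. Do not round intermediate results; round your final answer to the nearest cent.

$764402.82

PV of 3-year annuity: $137,000.00 × [1 − (1+0.099)^−3] / 0.099 = 341299.41995
Perpetuity value at year 3: $55,600.00 / 0.099 = 561616.16162
PV of perpetuity: 561616.16162 / (1+0.099)^3 = 423103.40432
Total PV = 341299.41995 + 423103.40432 = 764402.82427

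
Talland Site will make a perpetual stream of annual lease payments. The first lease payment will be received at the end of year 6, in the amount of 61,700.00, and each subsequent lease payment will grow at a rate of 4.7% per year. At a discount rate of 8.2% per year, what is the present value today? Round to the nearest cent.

Value at end of year 5: C₁ / (r − g) = 61,700.00 / (0.082 − 0.047) = 1,762,857.1429
Discount to today: PV = 1,762,857.1429 / (1 + 0.082)^5 = 1,762,857.1429 / 1.482983 = 1,188,723.41

1188723.41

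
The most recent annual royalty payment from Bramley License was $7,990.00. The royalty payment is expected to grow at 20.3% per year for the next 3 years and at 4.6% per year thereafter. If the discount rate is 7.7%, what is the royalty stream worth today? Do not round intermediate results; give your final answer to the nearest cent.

D_1 = 9611.97000
D_2 = 11563.19991
D_3 = 13910.52949
Terminal value at year 3: TV = D_3×(1+g_2)/(r−g_2) = 14550.41385/0.031 = 469368.18866
P_0 = D_1/(1+r)^1 + D_2/(1+r)^2 + D_3/(1+r)^3 + TV/(1+r)^3
    = 8924.76323 + 9968.88595 + 11135.16230 + 375721.92792 = 405750.73940

$405750.74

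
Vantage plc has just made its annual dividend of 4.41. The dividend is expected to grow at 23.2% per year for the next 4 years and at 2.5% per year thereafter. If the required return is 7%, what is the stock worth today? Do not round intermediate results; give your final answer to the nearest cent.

201.95

D_1 = 5.43312
D_2 = 6.69360
D_3 = 8.24652
D_4 = 10.15971
Terminal value at year 4: TV = D_4×(1+g_2)/(r−g_2) = 10.41371/0.045 = 231.41567
P_0 = D_1/(1+r)^1 + D_2/(1+r)^2 + D_3/(1+r)^3 + D_4/(1+r)^4 + TV/(1+r)^4
    = 5.07768 + 5.84645 + 6.73162 + 7.75080 + 176.54591 = 201.95246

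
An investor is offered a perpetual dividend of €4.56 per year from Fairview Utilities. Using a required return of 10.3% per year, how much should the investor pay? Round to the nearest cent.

Level perpetuity: PV = C / r = €4.56 / 0.103 = €44.27

€44.27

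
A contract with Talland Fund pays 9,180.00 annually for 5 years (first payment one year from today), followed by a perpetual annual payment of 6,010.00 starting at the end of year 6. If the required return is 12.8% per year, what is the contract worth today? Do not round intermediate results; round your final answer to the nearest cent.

58157.37

PV of 5-year annuity: 9,180.00 × [1 − (1+0.128)^−5] / 0.128 = 32446.37073
Perpetuity value at year 5: 6,010.00 / 0.128 = 46953.12500
PV of perpetuity: 46953.12500 / (1+0.128)^5 = 25711.00212
Total PV = 32446.37073 + 25711.00212 = 58157.37284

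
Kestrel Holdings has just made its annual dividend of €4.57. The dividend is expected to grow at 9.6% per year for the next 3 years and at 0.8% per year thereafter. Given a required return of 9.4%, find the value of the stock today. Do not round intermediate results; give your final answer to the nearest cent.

€67.62

D_1 = 5.00872
D_2 = 5.48956
D_3 = 6.01655
Terminal value at year 3: TV = D_3×(1+g_2)/(r−g_2) = 6.06469/0.086 = 70.51962
P_0 = D_1/(1+r)^1 + D_2/(1+r)^2 + D_3/(1+r)^3 + TV/(1+r)^3
    = 4.57835 + 4.58672 + 4.59511 + 53.85896 = 67.61915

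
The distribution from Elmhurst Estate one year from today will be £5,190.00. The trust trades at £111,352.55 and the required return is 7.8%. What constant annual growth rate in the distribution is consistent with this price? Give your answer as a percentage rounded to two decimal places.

3.14%

P = D₁/(r−g) ⇒ g = r − D₁/P = 0.078 − £5,190.00/£111,352.55 = 0.031391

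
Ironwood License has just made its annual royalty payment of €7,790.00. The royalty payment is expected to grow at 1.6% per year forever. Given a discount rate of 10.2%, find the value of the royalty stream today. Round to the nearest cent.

€92030.70

D₁ = D₀ × (1 + g) = €7,790.00 × 1.016 = €7,914.6400
Growing perpetuity: P = D₁ / (r − g) = €7,914.6400 / (0.102 − 0.016) = €92,030.70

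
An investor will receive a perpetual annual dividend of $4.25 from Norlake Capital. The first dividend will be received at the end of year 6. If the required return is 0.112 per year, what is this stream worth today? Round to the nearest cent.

$22.32

Value at end of year 5: C / r = $4.25 / 0.112 = $37.9464
Discount to today: PV = $37.9464 / (1 + 0.112)^5 = $37.9464 / 1.700294 = $22.32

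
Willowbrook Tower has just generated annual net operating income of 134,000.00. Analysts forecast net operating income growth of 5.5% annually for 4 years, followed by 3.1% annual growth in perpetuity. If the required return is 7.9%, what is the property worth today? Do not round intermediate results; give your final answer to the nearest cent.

D_1 = 141370.00000
D_2 = 149145.35000
D_3 = 157348.34425
D_4 = 166002.50318
Terminal value at year 4: TV = D_4×(1+g_2)/(r−g_2) = 171148.58078/0.048 = 3565595.43297
P_0 = D_1/(1+r)^1 + D_2/(1+r)^2 + D_3/(1+r)^3 + D_4/(1+r)^4 + TV/(1+r)^4
    = 131019.46247 + 128105.22048 + 125255.79945 + 122469.75757 + 2630548.33456 = 3137398.57453

3137398.57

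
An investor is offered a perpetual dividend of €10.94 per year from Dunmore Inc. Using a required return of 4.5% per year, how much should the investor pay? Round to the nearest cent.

Level perpetuity: PV = C / r = €10.94 / 0.045 = €243.11

€243.11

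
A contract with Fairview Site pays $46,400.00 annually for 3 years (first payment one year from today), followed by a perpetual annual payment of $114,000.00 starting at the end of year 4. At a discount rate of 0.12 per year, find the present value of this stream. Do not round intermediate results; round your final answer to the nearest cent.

PV of 3-year annuity: $46,400.00 × [1 − (1+0.12)^−3] / 0.12 = 111444.97085
Perpetuity value at year 3: $114,000.00 / 0.12 = 950000.00000
PV of perpetuity: 950000.00000 / (1+0.12)^3 = 676191.23542
Total PV = 111444.97085 + 676191.23542 = 787636.20627

$787636.21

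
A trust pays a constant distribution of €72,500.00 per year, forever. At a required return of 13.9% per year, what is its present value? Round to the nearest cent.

€521582.73

Level perpetuity: PV = C / r = €72,500.00 / 0.139 = €521,582.73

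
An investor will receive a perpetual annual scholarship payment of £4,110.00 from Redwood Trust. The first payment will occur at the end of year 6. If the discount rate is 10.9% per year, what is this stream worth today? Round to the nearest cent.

£22478.00

Value at end of year 5: C / r = £4,110.00 / 0.109 = £37,706.4220
Discount to today: PV = £37,706.4220 / (1 + 0.109)^5 = £37,706.4220 / 1.677481 = £22,478.00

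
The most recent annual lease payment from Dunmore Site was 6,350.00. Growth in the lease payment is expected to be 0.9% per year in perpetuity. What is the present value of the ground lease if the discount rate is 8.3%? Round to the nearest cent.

86583.11

D₁ = D₀ × (1 + g) = 6,350.00 × 1.009 = 6,407.1500
Growing perpetuity: P = D₁ / (r − g) = 6,407.1500 / (0.083 − 0.009) = 86,583.11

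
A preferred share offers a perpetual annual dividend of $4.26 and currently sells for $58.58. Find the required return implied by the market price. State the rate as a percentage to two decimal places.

P = C/r ⇒ r = C/P = $4.26/$58.58 = 0.072721

7.27%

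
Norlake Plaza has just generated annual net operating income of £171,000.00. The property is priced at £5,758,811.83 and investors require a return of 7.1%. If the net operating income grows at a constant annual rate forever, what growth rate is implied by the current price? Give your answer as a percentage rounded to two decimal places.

P = D₀(1+g)/(r−g) ⇒ P(r−g) = D₀(1+g) ⇒ g(P+D₀) = P·r − D₀
g = (P·r − D₀)/(P + D₀) = (£5,758,811.83×0.071 − £171,000.00) / (£5,758,811.83 + £171,000.00) = 0.040115

4.01%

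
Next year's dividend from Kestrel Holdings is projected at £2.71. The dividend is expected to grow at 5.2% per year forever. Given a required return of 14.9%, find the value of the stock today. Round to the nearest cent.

Growing perpetuity: P = D₁ / (r − g) = £2.7100 / (0.149 − 0.052) = £27.94

£27.94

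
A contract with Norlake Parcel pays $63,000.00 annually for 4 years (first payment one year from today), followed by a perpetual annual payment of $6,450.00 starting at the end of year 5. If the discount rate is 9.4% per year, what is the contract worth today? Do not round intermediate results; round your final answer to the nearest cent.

PV of 4-year annuity: $63,000.00 × [1 − (1+0.094)^−4] / 0.094 = 202323.14890
Perpetuity value at year 4: $6,450.00 / 0.094 = 68617.02128
PV of perpetuity: 68617.02128 / (1+0.094)^4 = 47902.98460
Total PV = 202323.14890 + 47902.98460 = 250226.13351

$250226.13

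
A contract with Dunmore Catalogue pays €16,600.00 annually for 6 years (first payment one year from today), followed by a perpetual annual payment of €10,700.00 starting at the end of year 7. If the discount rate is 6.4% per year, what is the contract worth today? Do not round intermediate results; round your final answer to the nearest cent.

PV of 6-year annuity: €16,600.00 × [1 − (1+0.064)^−6] / 0.064 = 80611.70696
Perpetuity value at year 6: €10,700.00 / 0.064 = 167187.50000
PV of perpetuity: 167187.50000 / (1+0.064)^6 = 115226.94190
Total PV = 80611.70696 + 115226.94190 = 195838.64886

€195838.65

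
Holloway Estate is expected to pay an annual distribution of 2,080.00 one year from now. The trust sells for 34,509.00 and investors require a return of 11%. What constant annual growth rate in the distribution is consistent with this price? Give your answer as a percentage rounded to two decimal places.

4.97%

P = D₁/(r−g) ⇒ g = r − D₁/P = 0.11 − 2,080.00/34,509.00 = 0.049726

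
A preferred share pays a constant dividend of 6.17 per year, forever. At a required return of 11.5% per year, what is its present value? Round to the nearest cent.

Level perpetuity: PV = C / r = 6.17 / 0.115 = 53.65

53.65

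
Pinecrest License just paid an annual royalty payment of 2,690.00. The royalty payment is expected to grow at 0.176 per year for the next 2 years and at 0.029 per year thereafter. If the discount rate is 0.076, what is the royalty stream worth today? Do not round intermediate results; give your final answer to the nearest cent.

D_1 = 3163.44000
D_2 = 3720.20544
Terminal value at year 2: TV = D_2×(1+g_2)/(r−g_2) = 3828.09140/0.047 = 81448.75314
P_0 = D_1/(1+r)^1 + D_2/(1+r)^2 + TV/(1+r)^2
    = 2940.00000 + 3213.23420 + 70349.31899 = 76502.55319

76502.55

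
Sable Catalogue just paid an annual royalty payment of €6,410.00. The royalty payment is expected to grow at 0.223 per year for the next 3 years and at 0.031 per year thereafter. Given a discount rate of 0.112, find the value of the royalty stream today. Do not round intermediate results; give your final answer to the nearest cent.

D_1 = 7839.43000
D_2 = 9587.62289
D_3 = 11725.66279
Terminal value at year 3: TV = D_3×(1+g_2)/(r−g_2) = 12089.15834/0.081 = 149248.86841
P_0 = D_1/(1+r)^1 + D_2/(1+r)^2 + D_3/(1+r)^3 + TV/(1+r)^3
    = 7049.84712 + 7753.56388 + 8527.52574 + 108541.71649 = 131872.65323

€131872.65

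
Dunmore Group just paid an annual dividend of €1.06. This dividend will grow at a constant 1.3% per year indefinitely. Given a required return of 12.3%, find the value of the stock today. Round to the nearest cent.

€9.76

D₁ = D₀ × (1 + g) = €1.06 × 1.013 = €1.0738
Growing perpetuity: P = D₁ / (r − g) = €1.0738 / (0.123 − 0.013) = €9.76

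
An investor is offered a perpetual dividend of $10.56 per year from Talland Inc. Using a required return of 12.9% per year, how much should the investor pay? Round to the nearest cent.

$81.86

Level perpetuity: PV = C / r = $10.56 / 0.129 = $81.86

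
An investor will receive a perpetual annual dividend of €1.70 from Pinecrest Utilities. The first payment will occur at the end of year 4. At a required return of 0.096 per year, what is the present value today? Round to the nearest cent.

€13.45

Value at end of year 3: C / r = €1.70 / 0.096 = €17.7083
Discount to today: PV = €17.7083 / (1 + 0.096)^3 = €17.7083 / 1.316533 = €13.45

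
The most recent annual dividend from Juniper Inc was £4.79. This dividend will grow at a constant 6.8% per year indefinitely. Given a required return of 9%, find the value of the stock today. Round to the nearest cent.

£232.53

D₁ = D₀ × (1 + g) = £4.79 × 1.068 = £5.1157
Growing perpetuity: P = D₁ / (r − g) = £5.1157 / (0.09 − 0.068) = £232.53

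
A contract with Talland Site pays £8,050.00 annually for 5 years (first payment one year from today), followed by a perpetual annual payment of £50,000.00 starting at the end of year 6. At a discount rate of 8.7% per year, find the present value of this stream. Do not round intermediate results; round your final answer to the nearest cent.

PV of 5-year annuity: £8,050.00 × [1 − (1+0.087)^−5] / 0.087 = 31556.95094
Perpetuity value at year 5: £50,000.00 / 0.087 = 574712.64368
PV of perpetuity: 574712.64368 / (1+0.087)^5 = 378706.73719
Total PV = 31556.95094 + 378706.73719 = 410263.68814

£410263.69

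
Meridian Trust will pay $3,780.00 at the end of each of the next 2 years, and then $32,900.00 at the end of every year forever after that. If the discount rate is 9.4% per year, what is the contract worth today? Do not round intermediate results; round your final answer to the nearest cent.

$299051.27

PV of 2-year annuity: $3,780.00 × [1 − (1+0.094)^−2] / 0.094 = 6613.53769
Perpetuity value at year 2: $32,900.00 / 0.094 = 350000.00000
PV of perpetuity: 350000.00000 / (1+0.094)^2 = 292437.72747
Total PV = 6613.53769 + 292437.72747 = 299051.26517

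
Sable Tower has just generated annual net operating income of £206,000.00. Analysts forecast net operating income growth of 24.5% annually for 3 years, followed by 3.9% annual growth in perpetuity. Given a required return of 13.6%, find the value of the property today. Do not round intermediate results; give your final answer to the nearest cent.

£3648948.26

D_1 = 256470.00000
D_2 = 319305.15000
D_3 = 397534.91175
Terminal value at year 3: TV = D_3×(1+g_2)/(r−g_2) = 413038.77331/0.097 = 4258131.68359
P_0 = D_1/(1+r)^1 + D_2/(1+r)^2 + D_3/(1+r)^3 + TV/(1+r)^3
    = 225765.84507 + 247428.23689 + 271169.15047 + 2904585.02411 = 3648948.25655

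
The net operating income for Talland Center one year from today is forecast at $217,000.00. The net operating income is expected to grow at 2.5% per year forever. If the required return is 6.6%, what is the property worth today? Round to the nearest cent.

Growing perpetuity: P = D₁ / (r − g) = $217,000.0000 / (0.066 − 0.025) = $5,292,682.93

$5292682.93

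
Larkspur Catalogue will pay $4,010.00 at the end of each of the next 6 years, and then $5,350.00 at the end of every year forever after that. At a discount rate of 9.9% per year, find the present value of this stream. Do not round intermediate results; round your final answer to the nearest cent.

$48187.21

PV of 6-year annuity: $4,010.00 × [1 − (1+0.099)^−6] / 0.099 = 17515.89471
Perpetuity value at year 6: $5,350.00 / 0.099 = 54040.40404
PV of perpetuity: 54040.40404 / (1+0.099)^6 = 30671.31758
Total PV = 17515.89471 + 30671.31758 = 48187.21229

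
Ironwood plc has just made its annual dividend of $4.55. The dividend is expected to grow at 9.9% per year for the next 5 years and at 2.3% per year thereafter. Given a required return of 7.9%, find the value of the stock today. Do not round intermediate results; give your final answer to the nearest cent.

$115.16

D_1 = 5.00045
D_2 = 5.49549
D_3 = 6.03955
D_4 = 6.63746
D_5 = 7.29457
Terminal value at year 5: TV = D_5×(1+g_2)/(r−g_2) = 7.46235/0.056 = 133.25621
P_0 = D_1/(1+r)^1 + D_2/(1+r)^2 + D_3/(1+r)^3 + D_4/(1+r)^4 + D_5/(1+r)^5 + TV/(1+r)^5
    = 4.63434 + 4.72024 + 4.80773 + 4.89685 + 4.98761 + 91.11298 = 115.15974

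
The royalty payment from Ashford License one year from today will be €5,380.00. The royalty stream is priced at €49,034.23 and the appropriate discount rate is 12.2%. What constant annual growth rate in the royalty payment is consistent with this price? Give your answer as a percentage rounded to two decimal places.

P = D₁/(r−g) ⇒ g = r − D₁/P = 0.122 − €5,380.00/€49,034.23 = 0.012281

1.23%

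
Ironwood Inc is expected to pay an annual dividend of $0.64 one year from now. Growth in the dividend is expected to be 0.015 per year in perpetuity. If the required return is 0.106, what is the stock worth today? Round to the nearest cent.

Growing perpetuity: P = D₁ / (r − g) = $0.6400 / (0.106 − 0.015) = $7.03

$7.03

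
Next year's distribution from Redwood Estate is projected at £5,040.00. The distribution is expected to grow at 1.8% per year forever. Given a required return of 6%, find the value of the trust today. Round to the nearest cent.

£120000.00

Growing perpetuity: P = D₁ / (r − g) = £5,040.0000 / (0.06 − 0.018) = £120,000.00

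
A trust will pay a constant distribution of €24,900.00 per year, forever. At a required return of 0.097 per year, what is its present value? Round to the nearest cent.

€256701.03

Level perpetuity: PV = C / r = €24,900.00 / 0.097 = €256,701.03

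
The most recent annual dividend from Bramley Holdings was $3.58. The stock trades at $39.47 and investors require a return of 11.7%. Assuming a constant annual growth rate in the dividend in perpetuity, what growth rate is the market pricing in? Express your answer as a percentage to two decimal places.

2.41%

P = D₀(1+g)/(r−g) ⇒ P(r−g) = D₀(1+g) ⇒ g(P+D₀) = P·r − D₀
g = (P·r − D₀)/(P + D₀) = ($39.47×0.117 − $3.58) / ($39.47 + $3.58) = 0.024111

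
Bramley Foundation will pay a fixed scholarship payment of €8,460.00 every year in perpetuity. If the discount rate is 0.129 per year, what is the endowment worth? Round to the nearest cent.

€65581.40

Level perpetuity: PV = C / r = €8,460.00 / 0.129 = €65,581.40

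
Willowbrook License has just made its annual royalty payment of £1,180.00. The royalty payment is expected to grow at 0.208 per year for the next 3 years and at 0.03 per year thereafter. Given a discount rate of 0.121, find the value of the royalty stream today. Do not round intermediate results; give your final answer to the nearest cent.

£20831.74

D_1 = 1425.44000
D_2 = 1721.93152
D_3 = 2080.09328
Terminal value at year 3: TV = D_3×(1+g_2)/(r−g_2) = 2142.49607/0.091 = 23543.91291
P_0 = D_1/(1+r)^1 + D_2/(1+r)^2 + D_3/(1+r)^3 + TV/(1+r)^3
    = 1271.57895 + 1370.26527 + 1476.61057 + 16713.28445 = 20831.73924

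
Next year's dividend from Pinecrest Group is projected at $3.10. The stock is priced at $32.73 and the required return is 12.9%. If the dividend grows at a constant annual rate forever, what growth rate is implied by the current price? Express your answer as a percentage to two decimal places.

3.43%

P = D₁/(r−g) ⇒ g = r − D₁/P = 0.129 − $3.10/$32.73 = 0.034286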